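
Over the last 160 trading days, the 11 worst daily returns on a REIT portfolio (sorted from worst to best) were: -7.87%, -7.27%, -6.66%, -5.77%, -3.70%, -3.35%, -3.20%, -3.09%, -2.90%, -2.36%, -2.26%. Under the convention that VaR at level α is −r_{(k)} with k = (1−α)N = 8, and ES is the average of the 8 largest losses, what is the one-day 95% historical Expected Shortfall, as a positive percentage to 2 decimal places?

The 8 worst returns sum to -40.91%.
ES = −(-40.91%) / 8 = 5.11375% ≈ 5.11%.

5.11%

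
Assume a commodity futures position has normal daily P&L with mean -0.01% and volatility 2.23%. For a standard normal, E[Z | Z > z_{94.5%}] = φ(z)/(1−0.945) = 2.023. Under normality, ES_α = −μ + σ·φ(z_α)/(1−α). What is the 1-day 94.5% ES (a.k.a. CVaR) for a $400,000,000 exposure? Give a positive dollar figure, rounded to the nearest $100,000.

ES = −(-0.01%) + 2.23% × 2.023 = 4.521%.
On $400,000,000: 0.04521 × $400,000,000 = $18,084,000.

$18,100,000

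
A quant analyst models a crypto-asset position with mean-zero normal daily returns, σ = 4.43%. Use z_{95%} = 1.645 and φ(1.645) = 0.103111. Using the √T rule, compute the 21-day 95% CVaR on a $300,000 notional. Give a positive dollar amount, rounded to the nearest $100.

$125,600

σ_{21d} = 4.43% × √21 = 20.301%.
ES multiplier = φ(z)/(1−α) = 0.103111/0.05 = 2.062.
ES = 20.301% × 2.062 = 41.861%; on $300,000: $125,583.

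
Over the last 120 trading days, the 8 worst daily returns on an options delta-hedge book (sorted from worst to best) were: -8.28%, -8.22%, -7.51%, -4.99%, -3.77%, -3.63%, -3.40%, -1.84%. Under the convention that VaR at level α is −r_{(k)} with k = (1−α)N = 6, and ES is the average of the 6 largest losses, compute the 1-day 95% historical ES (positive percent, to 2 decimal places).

6.07%

The 6 worst returns sum to -36.40%.
ES = −(-36.40%) / 6 = 6.0666…% ≈ 6.07%.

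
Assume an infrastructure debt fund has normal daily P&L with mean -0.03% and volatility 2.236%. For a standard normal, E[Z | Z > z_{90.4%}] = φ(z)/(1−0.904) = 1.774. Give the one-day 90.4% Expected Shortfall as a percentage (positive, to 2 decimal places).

4.00%

ES = −(-0.03%) + 2.236% × 1.774 = 3.997%.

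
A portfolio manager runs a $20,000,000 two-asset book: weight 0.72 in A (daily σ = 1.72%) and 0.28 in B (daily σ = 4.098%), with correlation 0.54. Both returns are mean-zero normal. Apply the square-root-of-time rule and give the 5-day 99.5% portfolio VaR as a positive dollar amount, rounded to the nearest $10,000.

σ_p = √(0.72²·1.72² + 0.28²·4.098² + 2·0.54·0.72·0.28·1.72·4.098) = 2.094%.
σ_{5d} = 2.094% × √5 = 4.682%.
z(99.5%) = 2.576.
VaR = 2.576 × 4.682% = 12.061%; on $20,000,000 that is $2,412,200.

$2,410,000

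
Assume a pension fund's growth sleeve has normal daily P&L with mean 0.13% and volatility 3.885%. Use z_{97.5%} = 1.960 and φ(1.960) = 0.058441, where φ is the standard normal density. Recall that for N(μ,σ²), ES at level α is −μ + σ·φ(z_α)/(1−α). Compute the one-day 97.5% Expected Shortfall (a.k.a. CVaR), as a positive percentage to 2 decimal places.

8.95%

Tail multiplier: φ(z)/(1−α) = 0.058441 / 0.025 = 2.338.
ES = −(0.13%) + 3.885% × 2.338 = 8.953%.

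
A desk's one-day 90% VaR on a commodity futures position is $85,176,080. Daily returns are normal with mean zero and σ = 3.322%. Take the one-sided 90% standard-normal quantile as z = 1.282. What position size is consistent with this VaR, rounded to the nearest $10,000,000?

VaR as a fraction of value: z·σ = 1.282 × 3.322% = 4.2588%.
Position = $85,176,080 / 0.042588 = $2,000,000,000.

$2,000,000,000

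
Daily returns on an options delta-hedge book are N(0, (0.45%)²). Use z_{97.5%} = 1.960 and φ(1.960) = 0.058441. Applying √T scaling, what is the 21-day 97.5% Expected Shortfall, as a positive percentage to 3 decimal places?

σ_{21d} = 0.45% × √21 = 2.062%.
ES multiplier = φ(z)/(1−α) = 0.058441/0.025 = 2.338.
ES = 2.062% × 2.338 = 4.821%.

4.821%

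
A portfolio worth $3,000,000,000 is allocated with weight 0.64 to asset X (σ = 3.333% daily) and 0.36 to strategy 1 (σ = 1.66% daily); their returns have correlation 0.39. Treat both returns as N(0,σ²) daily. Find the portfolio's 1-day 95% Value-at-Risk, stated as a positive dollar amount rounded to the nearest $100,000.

$119,900,000

σ_p² = 0.64²·3.333² + 0.36²·1.66² + 2·0.39·0.64·0.36·3.333·1.66 = 5.9016 (%²).
σ_p = √5.9016 = 2.429%.
At 95%, z = 1.645.
VaR = 1.645 × 2.429% = 3.996%; on $3,000,000,000 that is $119,880,000.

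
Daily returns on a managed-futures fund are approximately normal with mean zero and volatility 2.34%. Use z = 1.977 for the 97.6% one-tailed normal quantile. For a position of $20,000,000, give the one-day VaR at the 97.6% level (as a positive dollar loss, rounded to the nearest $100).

VaR = z·σ = 1.977 × 2.34% = 4.626%.
On $20,000,000: 0.04626 × $20,000,000 = $925,200.

$925,200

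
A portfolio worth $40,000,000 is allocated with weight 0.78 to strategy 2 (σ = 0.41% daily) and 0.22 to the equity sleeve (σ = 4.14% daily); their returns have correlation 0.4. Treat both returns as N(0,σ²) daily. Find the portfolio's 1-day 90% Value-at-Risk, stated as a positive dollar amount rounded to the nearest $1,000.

$553,000

σ_p² = 0.78²·0.41² + 0.22²·4.14² + 2·0.4·0.78·0.22·0.41·4.14 = 1.1648 (%²).
σ_p = √1.1648 = 1.079%.
At 90%, z = 1.282.
VaR = 1.282 × 1.079% = 1.383%; on $40,000,000 that is $553,200.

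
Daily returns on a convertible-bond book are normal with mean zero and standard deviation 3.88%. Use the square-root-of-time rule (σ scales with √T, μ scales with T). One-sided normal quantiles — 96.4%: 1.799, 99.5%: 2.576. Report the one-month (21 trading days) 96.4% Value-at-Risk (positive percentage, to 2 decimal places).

31.99%

σ_{21d} = 3.88% × √21 = 17.780%.
VaR = 1.799 × 17.780% = 31.986%.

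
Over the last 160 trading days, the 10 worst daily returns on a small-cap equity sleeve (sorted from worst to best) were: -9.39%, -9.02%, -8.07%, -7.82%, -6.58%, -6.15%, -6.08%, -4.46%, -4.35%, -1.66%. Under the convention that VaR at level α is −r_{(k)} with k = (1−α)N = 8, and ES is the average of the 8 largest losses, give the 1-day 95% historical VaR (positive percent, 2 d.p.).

k = 8; the 8th lowest return is -4.46%, so VaR = 4.46%.

4.46%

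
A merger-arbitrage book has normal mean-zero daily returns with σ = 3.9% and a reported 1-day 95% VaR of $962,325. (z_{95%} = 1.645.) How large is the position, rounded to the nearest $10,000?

VaR as a fraction of value: z·σ = 1.645 × 3.9% = 6.4155%.
Position = $962,325 / 0.064155 = $15,000,000.

$15,000,000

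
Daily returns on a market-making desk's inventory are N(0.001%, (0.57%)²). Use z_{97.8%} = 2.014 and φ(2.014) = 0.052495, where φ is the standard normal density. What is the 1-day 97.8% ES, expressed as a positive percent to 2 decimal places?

Tail multiplier: φ(z)/(1−α) = 0.052495 / 0.022 = 2.386.
ES = −(0.001%) + 0.57% × 2.386 = 1.359%.

1.36%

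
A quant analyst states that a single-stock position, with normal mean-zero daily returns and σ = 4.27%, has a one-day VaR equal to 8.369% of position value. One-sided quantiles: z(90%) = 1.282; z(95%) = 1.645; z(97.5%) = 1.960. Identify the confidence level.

Implied z = VaR/σ = 8.369 / 4.27 = 1.960.
This matches z(97.5%) = 1.960.

97.5%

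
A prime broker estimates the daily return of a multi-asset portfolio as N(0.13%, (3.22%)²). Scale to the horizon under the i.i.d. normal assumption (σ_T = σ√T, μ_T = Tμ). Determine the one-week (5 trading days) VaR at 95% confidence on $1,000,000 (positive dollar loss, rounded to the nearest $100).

At 95%, z = 1.645.
σ_{5d} = 3.22% × √5 = 7.200%; μ_{5d} = 5 × 0.13% = 0.650%.
VaR = −(0.650%) + 1.645 × 7.200% = 11.194%.
On $1,000,000: 0.11194 × $1,000,000 = $111,940.

$111,900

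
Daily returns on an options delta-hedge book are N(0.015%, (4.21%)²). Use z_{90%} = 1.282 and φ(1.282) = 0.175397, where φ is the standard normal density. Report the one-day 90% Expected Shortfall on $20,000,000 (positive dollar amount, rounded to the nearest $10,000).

$1,470,000

Tail multiplier: φ(z)/(1−α) = 0.175397 / 0.1 = 1.754.
ES = −(0.015%) + 4.21% × 1.754 = 7.369%.
On $20,000,000: 0.07369 × $20,000,000 = $1,473,800.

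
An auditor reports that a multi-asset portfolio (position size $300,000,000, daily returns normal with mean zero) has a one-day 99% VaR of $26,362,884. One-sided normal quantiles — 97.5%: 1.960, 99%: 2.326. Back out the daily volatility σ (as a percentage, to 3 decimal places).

VaR as a fraction: $26,362,884 / $300,000,000 = 8.788%.
σ = VaR / z = 8.788% / 2.326 = 3.778%.

3.778%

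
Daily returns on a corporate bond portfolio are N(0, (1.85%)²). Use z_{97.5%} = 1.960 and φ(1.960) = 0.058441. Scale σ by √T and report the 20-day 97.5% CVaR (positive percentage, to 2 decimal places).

σ_{20d} = 1.85% × √20 = 8.273%.
ES multiplier = φ(z)/(1−α) = 0.058441/0.025 = 2.338.
ES = 8.273% × 2.338 = 19.342%.

19.34%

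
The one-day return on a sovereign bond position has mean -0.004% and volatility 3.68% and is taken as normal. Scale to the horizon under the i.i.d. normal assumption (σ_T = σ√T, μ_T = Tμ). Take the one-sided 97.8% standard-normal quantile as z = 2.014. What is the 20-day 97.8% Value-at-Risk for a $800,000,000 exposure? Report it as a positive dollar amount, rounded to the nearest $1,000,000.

σ_{20d} = 3.68% × √20 = 16.457%; μ_{20d} = 20 × -0.004% = -0.080%.
VaR = −(-0.080%) + 2.014 × 16.457% = 33.224%.
On $800,000,000: 0.33224 × $800,000,000 = $265,792,000.

$266,000,000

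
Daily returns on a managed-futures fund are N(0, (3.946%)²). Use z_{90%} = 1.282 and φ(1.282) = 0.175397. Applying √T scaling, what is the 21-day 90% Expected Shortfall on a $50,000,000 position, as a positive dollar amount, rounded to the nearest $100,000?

$15,900,000

σ_{21d} = 3.946% × √21 = 18.083%.
ES multiplier = φ(z)/(1−α) = 0.175397/0.1 = 1.754.
ES = 18.083% × 1.754 = 31.718%; on $50,000,000: $15,859,000.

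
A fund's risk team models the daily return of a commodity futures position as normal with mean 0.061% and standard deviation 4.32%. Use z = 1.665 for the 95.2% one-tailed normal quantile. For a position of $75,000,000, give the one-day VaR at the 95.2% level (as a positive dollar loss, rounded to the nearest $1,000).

$5,349,000

VaR = −μ + z·σ = −(0.061%) + 1.665 × 4.32% = 7.132%.
On $75,000,000: 0.07132 × $75,000,000 = $5,349,000.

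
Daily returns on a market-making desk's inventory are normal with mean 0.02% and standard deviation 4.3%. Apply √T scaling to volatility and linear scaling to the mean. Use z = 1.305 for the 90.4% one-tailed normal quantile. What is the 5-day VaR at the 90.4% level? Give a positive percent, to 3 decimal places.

12.448%

σ_{5d} = 4.3% × √5 = 9.615%; μ_{5d} = 5 × 0.02% = 0.100%.
VaR = −(0.100%) + 1.305 × 9.615% = 12.448%.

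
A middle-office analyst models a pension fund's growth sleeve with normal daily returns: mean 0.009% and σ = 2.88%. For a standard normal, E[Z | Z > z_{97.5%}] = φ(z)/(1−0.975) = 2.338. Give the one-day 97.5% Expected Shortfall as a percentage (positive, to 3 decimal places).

ES = −(0.009%) + 2.88% × 2.338 = 6.724%.

6.724%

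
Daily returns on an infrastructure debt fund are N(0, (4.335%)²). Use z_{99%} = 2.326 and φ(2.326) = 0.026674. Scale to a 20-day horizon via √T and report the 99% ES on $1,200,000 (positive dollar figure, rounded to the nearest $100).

σ_{20d} = 4.335% × √20 = 19.387%.
ES multiplier = φ(z)/(1−α) = 0.026674/0.01 = 2.667.
ES = 19.387% × 2.667 = 51.705%; on $1,200,000: $620,460.

$620,500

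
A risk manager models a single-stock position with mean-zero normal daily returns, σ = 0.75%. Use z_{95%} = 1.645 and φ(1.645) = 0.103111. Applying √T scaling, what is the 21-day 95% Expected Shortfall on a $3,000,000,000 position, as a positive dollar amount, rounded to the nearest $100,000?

σ_{21d} = 0.75% × √21 = 3.437%.
ES multiplier = φ(z)/(1−α) = 0.103111/0.05 = 2.062.
ES = 3.437% × 2.062 = 7.087%; on $3,000,000,000: $212,610,000.

$212,600,000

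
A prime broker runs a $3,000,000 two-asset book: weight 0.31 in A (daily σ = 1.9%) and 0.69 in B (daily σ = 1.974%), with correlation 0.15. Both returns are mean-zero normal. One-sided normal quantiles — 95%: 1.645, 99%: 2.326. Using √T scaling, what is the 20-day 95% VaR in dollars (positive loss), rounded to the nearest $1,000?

$345,000

σ_p = √(0.31²·1.9² + 0.69²·1.974² + 2·0.15·0.31·0.69·1.9·1.974) = 1.563%.
σ_{20d} = 1.563% × √20 = 6.990%.
VaR = 1.645 × 6.990% = 11.499%; on $3,000,000 that is $344,970.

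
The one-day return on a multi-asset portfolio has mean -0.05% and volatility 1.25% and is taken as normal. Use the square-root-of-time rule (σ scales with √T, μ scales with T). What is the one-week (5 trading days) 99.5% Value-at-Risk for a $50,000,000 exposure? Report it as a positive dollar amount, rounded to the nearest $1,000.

At 99.5%, z = 2.576.
σ_{5d} = 1.25% × √5 = 2.795%; μ_{5d} = 5 × -0.05% = -0.250%.
VaR = −(-0.250%) + 2.576 × 2.795% = 7.450%.
On $50,000,000: 0.07450 × $50,000,000 = $3,725,000.

$3,725,000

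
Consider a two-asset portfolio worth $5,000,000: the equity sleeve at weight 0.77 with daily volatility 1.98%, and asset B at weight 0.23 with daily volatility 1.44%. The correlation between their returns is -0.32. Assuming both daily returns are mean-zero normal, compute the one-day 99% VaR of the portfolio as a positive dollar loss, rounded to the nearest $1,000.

σ_p² = 0.77²·1.98² + 0.23²·1.44² + 2·-0.32·0.77·0.23·1.98·1.44 = 2.1109 (%²).
σ_p = √2.1109 = 1.453%.
At 99%, z = 2.326.
VaR = 2.326 × 1.453% = 3.380%; on $5,000,000 that is $169,000.

$169,000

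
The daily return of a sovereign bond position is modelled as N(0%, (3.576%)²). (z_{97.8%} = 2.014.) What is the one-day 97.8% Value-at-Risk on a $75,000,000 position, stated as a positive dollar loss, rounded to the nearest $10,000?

$5,400,000

VaR = z·σ = 2.014 × 3.576% = 7.202%.
On $75,000,000: 0.07202 × $75,000,000 = $5,401,500.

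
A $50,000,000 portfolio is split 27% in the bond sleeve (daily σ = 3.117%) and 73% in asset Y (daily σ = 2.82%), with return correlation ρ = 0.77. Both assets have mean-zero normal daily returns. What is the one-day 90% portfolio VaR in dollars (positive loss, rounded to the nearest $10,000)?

σ_p² = 0.27²·3.117² + 0.73²·2.82² + 2·0.77·0.27·0.73·3.117·2.82 = 7.6142 (%²).
σ_p = √7.6142 = 2.759%.
At 90%, z = 1.282.
VaR = 1.282 × 2.759% = 3.537%; on $50,000,000 that is $1,768,500.

$1,770,000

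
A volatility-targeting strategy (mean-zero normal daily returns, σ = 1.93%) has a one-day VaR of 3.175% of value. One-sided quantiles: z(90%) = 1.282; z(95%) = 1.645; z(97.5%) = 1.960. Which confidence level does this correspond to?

95%

Implied z = VaR/σ = 3.175 / 1.93 = 1.645.
This matches z(95%) = 1.645.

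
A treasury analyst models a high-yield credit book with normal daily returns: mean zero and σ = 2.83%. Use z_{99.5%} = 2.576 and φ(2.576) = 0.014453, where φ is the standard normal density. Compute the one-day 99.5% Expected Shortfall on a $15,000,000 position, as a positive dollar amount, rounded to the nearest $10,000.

$1,230,000

Tail multiplier: φ(z)/(1−α) = 0.014453 / 0.005 = 2.891.
ES = 2.83% × 2.891 = 8.182%.
On $15,000,000: 0.08182 × $15,000,000 = $1,227,300.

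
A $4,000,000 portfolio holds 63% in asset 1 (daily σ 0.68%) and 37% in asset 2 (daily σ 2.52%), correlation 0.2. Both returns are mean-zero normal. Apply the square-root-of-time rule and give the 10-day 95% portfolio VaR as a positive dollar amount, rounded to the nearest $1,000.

$229,000

σ_p = √(0.63²·0.68² + 0.37²·2.52² + 2·0.2·0.63·0.37·0.68·2.52) = 1.101%.
σ_{10d} = 1.101% × √10 = 3.482%.
z(95%) = 1.645.
VaR = 1.645 × 3.482% = 5.728%; on $4,000,000 that is $229,120.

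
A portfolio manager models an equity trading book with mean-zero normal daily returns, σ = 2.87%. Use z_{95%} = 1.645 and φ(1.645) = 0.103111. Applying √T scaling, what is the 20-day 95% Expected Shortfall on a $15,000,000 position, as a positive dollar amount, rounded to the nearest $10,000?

$3,970,000

σ_{20d} = 2.87% × √20 = 12.835%.
ES multiplier = φ(z)/(1−α) = 0.103111/0.05 = 2.062.
ES = 12.835% × 2.062 = 26.466%; on $15,000,000: $3,969,900.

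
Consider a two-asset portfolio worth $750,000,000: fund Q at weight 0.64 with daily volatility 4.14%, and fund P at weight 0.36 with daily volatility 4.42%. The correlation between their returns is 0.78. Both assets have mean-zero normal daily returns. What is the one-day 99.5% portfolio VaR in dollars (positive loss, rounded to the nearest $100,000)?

$77,600,000

σ_p² = 0.64²·4.14² + 0.36²·4.42² + 2·0.78·0.64·0.36·4.14·4.42 = 16.1293 (%²).
σ_p = √16.1293 = 4.016%.
At 99.5%, z = 2.576.
VaR = 2.576 × 4.016% = 10.345%; on $750,000,000 that is $77,587,500.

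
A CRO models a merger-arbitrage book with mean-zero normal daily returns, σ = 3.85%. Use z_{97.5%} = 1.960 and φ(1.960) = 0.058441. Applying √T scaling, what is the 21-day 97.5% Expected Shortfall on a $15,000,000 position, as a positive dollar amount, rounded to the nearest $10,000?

σ_{21d} = 3.85% × √21 = 17.643%.
ES multiplier = φ(z)/(1−α) = 0.058441/0.025 = 2.338.
ES = 17.643% × 2.338 = 41.249%; on $15,000,000: $6,187,350.

$6,190,000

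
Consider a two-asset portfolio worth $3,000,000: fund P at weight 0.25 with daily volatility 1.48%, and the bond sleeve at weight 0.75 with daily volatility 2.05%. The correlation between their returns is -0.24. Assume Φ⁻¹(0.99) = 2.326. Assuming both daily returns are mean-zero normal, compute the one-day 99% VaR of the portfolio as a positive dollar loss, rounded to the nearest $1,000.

σ_p² = 0.25²·1.48² + 0.75²·2.05² + 2·-0.24·0.25·0.75·1.48·2.05 = 2.2277 (%²).
σ_p = √2.2277 = 1.493%.
VaR = 2.326 × 1.493% = 3.473%; on $3,000,000 that is $104,190.

$104,000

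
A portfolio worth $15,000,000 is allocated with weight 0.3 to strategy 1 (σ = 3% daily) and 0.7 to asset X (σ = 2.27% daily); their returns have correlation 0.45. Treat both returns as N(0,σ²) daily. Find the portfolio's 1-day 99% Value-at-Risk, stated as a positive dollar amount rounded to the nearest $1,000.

σ_p² = 0.3²·3² + 0.7²·2.27² + 2·0.45·0.3·0.7·3·2.27 = 4.6220 (%²).
σ_p = √4.6220 = 2.150%.
At 99%, z = 2.326.
VaR = 2.326 × 2.150% = 5.001%; on $15,000,000 that is $750,150.

$750,000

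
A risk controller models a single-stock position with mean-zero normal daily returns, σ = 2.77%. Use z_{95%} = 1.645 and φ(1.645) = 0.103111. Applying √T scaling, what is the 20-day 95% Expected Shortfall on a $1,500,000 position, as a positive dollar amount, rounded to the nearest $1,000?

σ_{20d} = 2.77% × √20 = 12.388%.
ES multiplier = φ(z)/(1−α) = 0.103111/0.05 = 2.062.
ES = 12.388% × 2.062 = 25.544%; on $1,500,000: $383,160.

$383,000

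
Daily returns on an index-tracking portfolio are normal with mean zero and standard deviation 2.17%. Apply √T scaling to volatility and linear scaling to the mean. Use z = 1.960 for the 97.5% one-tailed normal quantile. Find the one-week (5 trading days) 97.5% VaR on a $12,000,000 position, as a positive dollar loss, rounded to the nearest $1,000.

$1,141,000

σ_{5d} = 2.17% × √5 = 4.852%.
VaR = 1.960 × 4.852% = 9.510%.
On $12,000,000: 0.09510 × $12,000,000 = $1,141,200.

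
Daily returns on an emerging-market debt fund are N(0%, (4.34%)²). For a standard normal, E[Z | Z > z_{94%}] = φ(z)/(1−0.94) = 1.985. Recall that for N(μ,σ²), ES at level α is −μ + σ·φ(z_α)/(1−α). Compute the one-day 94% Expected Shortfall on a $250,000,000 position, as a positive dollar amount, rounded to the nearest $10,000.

ES = 4.34% × 1.985 = 8.615%.
On $250,000,000: 0.08615 × $250,000,000 = $21,537,500.

$21,540,000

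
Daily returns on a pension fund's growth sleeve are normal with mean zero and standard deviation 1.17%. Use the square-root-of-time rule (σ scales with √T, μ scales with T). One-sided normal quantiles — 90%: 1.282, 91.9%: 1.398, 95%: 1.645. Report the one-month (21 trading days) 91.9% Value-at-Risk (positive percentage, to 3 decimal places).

σ_{21d} = 1.17% × √21 = 5.362%.
VaR = 1.398 × 5.362% = 7.496%.

7.496%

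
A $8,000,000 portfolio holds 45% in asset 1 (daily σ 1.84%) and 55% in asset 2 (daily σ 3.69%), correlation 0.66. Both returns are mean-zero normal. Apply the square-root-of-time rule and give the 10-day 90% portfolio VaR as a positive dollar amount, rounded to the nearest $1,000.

σ_p = √(0.45²·1.84² + 0.55²·3.69² + 2·0.66·0.45·0.55·1.84·3.69) = 2.650%.
σ_{10d} = 2.650% × √10 = 8.380%.
z(90%) = 1.282.
VaR = 1.282 × 8.380% = 10.743%; on $8,000,000 that is $859,440.

$859,000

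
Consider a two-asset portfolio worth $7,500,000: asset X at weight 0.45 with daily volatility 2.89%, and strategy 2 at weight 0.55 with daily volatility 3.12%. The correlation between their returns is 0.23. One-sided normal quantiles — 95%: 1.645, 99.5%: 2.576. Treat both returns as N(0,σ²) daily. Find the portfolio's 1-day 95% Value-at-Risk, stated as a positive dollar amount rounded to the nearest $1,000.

$294,000

σ_p² = 0.45²·2.89² + 0.55²·3.12² + 2·0.23·0.45·0.55·2.89·3.12 = 5.6625 (%²).
σ_p = √5.6625 = 2.380%.
VaR = 1.645 × 2.380% = 3.915%; on $7,500,000 that is $293,625.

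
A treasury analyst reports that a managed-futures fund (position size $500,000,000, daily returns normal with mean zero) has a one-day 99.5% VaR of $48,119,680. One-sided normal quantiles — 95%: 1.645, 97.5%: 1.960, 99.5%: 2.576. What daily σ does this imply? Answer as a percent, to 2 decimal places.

VaR as a fraction: $48,119,680 / $500,000,000 = 9.624%.
σ = VaR / z = 9.624% / 2.576 = 3.736%.

3.74%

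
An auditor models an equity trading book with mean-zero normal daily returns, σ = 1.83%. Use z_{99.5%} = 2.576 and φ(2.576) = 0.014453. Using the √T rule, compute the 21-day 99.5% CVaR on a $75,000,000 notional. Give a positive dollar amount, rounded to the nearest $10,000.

$18,180,000

σ_{21d} = 1.83% × √21 = 8.386%.
ES multiplier = φ(z)/(1−α) = 0.014453/0.005 = 2.891.
ES = 8.386% × 2.891 = 24.244%; on $75,000,000: $18,183,000.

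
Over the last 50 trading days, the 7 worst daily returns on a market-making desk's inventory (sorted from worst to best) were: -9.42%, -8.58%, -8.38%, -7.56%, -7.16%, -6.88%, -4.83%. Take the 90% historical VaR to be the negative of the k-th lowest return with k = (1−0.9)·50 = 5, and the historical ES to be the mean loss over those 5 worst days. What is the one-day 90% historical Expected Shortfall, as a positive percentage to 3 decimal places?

8.220%

The 5 worst returns sum to -41.10%.
ES = −(-41.10%) / 5 = 8.22% ≈ 8.220%.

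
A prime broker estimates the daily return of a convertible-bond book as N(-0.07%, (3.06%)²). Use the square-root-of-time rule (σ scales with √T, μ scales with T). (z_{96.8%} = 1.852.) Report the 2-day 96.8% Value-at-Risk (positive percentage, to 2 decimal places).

σ_{2d} = 3.06% × √2 = 4.327%; μ_{2d} = 2 × -0.07% = -0.140%.
VaR = −(-0.140%) + 1.852 × 4.327% = 8.154%.

8.15%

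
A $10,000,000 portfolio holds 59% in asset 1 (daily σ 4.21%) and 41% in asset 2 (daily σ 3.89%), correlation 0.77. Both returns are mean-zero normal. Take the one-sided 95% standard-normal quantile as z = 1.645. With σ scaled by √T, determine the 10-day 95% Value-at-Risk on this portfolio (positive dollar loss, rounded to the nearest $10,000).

$2,000,000

σ_p = √(0.59²·4.21² + 0.41²·3.89² + 2·0.77·0.59·0.41·4.21·3.89) = 3.849%.
σ_{10d} = 3.849% × √10 = 12.172%.
VaR = 1.645 × 12.172% = 20.023%; on $10,000,000 that is $2,002,300.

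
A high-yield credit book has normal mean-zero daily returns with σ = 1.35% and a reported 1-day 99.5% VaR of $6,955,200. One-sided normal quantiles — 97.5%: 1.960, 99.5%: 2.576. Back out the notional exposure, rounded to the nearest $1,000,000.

$200,000,000

VaR as a fraction of value: z·σ = 2.576 × 1.35% = 3.4776%.
Position = $6,955,200 / 0.034776 = $200,000,000.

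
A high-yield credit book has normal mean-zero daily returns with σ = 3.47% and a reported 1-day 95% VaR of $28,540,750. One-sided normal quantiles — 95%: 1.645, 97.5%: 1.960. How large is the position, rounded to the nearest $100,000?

$500,000,000

VaR as a fraction of value: z·σ = 1.645 × 3.47% = 5.70815%.
Position = $28,540,750 / 0.0570815 = $500,000,000.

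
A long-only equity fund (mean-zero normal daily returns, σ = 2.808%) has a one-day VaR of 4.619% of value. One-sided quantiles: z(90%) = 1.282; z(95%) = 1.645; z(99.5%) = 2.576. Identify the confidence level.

95%

Implied z = VaR/σ = 4.619 / 2.808 = 1.645.
This matches z(95%) = 1.645.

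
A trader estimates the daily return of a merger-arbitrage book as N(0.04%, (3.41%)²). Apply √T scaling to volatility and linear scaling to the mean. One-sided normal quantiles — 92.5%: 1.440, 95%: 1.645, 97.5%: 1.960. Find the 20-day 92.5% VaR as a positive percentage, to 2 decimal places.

21.16%

σ_{20d} = 3.41% × √20 = 15.250%; μ_{20d} = 20 × 0.04% = 0.800%.
VaR = −(0.800%) + 1.440 × 15.250% = 21.160%.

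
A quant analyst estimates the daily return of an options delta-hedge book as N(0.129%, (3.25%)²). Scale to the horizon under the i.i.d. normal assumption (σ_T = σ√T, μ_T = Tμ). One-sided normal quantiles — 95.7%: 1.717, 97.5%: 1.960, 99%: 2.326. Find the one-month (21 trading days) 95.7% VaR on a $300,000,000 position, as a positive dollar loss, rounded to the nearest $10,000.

$68,590,000

σ_{21d} = 3.25% × √21 = 14.893%; μ_{21d} = 21 × 0.129% = 2.709%.
VaR = −(2.709%) + 1.717 × 14.893% = 22.862%.
On $300,000,000: 0.22862 × $300,000,000 = $68,586,000.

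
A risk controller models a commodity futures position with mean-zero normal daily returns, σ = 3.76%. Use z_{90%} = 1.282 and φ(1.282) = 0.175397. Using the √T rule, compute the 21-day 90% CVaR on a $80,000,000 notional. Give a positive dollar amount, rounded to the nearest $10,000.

σ_{21d} = 3.76% × √21 = 17.230%.
ES multiplier = φ(z)/(1−α) = 0.175397/0.1 = 1.754.
ES = 17.230% × 1.754 = 30.221%; on $80,000,000: $24,176,800.

$24,180,000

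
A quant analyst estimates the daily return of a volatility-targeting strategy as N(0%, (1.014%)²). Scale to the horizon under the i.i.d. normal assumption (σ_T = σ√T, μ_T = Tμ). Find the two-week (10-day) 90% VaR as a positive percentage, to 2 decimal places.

4.11%

At 90%, z = 1.282.
σ_{10d} = 1.014% × √10 = 3.207%.
VaR = 1.282 × 3.207% = 4.111%.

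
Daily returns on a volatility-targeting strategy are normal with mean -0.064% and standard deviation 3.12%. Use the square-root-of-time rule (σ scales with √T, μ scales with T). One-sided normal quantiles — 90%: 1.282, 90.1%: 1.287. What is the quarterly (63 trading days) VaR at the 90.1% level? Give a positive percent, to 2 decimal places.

σ_{63d} = 3.12% × √63 = 24.764%; μ_{63d} = 63 × -0.064% = -4.032%.
VaR = −(-4.032%) + 1.287 × 24.764% = 35.903%.

35.90%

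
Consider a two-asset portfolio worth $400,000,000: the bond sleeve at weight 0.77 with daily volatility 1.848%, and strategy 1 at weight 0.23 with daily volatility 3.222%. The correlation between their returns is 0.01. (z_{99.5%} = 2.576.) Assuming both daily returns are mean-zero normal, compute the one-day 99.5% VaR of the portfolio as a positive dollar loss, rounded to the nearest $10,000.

$16,600,000

σ_p² = 0.77²·1.848² + 0.23²·3.222² + 2·0.01·0.77·0.23·1.848·3.222 = 2.5951 (%²).
σ_p = √2.5951 = 1.611%.
VaR = 2.576 × 1.611% = 4.150%; on $400,000,000 that is $16,600,000.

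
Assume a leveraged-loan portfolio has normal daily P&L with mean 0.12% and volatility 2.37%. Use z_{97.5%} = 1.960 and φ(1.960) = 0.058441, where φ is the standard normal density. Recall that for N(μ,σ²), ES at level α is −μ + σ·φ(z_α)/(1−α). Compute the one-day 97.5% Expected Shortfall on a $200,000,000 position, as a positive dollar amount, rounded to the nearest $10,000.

$10,840,000

Tail multiplier: φ(z)/(1−α) = 0.058441 / 0.025 = 2.338.
ES = −(0.12%) + 2.37% × 2.338 = 5.421%.
On $200,000,000: 0.05421 × $200,000,000 = $10,842,000.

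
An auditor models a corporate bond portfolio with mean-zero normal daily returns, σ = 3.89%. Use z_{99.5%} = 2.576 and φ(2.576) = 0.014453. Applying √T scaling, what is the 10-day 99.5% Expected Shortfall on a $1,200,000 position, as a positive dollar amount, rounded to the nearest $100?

$426,700

σ_{10d} = 3.89% × √10 = 12.301%.
ES multiplier = φ(z)/(1−α) = 0.014453/0.005 = 2.891.
ES = 12.301% × 2.891 = 35.562%; on $1,200,000: $426,744.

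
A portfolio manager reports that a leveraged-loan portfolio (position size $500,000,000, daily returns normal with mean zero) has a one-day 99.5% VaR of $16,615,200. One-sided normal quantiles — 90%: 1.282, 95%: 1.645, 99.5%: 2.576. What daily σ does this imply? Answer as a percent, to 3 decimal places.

1.290%

VaR as a fraction: $16,615,200 / $500,000,000 = 3.323%.
σ = VaR / z = 3.323% / 2.576 = 1.290%.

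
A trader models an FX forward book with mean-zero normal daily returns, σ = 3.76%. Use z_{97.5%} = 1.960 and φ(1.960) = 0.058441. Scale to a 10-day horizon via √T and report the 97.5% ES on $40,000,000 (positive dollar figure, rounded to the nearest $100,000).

σ_{10d} = 3.76% × √10 = 11.890%.
ES multiplier = φ(z)/(1−α) = 0.058441/0.025 = 2.338.
ES = 11.890% × 2.338 = 27.799%; on $40,000,000: $11,119,600.

$11,100,000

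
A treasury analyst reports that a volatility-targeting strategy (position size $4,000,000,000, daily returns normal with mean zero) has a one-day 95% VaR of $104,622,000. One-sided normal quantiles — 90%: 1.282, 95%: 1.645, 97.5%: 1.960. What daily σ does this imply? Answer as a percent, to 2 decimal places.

VaR as a fraction: $104,622,000 / $4,000,000,000 = 2.616%.
σ = VaR / z = 2.616% / 1.645 = 1.590%.

1.59%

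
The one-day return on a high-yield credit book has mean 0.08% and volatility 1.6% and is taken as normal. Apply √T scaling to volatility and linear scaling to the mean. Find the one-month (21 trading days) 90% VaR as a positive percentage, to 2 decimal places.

7.72%

At 90%, z = 1.282.
σ_{21d} = 1.6% × √21 = 7.332%; μ_{21d} = 21 × 0.08% = 1.680%.
VaR = −(1.680%) + 1.282 × 7.332% = 7.720%.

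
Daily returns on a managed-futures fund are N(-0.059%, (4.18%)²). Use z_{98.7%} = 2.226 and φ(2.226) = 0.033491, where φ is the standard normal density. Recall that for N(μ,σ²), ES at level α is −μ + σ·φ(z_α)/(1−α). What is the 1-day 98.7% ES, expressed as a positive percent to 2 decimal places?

10.83%

Tail multiplier: φ(z)/(1−α) = 0.033491 / 0.013 = 2.576.
ES = −(-0.059%) + 4.18% × 2.576 = 10.827%.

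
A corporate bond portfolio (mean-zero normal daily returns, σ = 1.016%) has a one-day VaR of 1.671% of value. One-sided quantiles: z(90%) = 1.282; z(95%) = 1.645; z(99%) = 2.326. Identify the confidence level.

95%

Implied z = VaR/σ = 1.671 / 1.016 = 1.645.
This matches z(95%) = 1.645.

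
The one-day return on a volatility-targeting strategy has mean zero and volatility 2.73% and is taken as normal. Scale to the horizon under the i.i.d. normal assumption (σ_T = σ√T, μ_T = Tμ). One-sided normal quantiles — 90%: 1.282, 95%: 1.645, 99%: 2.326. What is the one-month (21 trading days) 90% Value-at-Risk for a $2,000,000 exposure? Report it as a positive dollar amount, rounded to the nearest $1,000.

σ_{21d} = 2.73% × √21 = 12.510%.
VaR = 1.282 × 12.510% = 16.038%.
On $2,000,000: 0.16038 × $2,000,000 = $320,760.

$321,000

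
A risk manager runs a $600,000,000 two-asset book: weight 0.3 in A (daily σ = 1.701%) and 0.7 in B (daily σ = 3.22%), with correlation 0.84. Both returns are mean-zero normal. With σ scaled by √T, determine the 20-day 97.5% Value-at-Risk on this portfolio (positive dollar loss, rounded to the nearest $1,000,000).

σ_p = √(0.3²·1.701² + 0.7²·3.22² + 2·0.84·0.3·0.7·1.701·3.22) = 2.697%.
σ_{20d} = 2.697% × √20 = 12.061%.
z(97.5%) = 1.960.
VaR = 1.960 × 12.061% = 23.640%; on $600,000,000 that is $141,840,000.

$142,000,000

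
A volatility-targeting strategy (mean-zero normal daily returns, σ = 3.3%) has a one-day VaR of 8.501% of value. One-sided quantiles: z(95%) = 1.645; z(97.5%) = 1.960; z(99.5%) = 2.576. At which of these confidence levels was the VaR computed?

99.5%

Implied z = VaR/σ = 8.501 / 3.3 = 2.576.
This matches z(99.5%) = 2.576.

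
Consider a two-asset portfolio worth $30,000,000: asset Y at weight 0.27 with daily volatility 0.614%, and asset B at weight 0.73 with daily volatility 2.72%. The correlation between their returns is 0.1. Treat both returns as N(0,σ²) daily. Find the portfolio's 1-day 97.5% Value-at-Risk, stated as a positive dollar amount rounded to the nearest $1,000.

$1,181,000

σ_p² = 0.27²·0.614² + 0.73²·2.72² + 2·0.1·0.27·0.73·0.614·2.72 = 4.0359 (%²).
σ_p = √4.0359 = 2.009%.
At 97.5%, z = 1.960.
VaR = 1.960 × 2.009% = 3.938%; on $30,000,000 that is $1,181,400.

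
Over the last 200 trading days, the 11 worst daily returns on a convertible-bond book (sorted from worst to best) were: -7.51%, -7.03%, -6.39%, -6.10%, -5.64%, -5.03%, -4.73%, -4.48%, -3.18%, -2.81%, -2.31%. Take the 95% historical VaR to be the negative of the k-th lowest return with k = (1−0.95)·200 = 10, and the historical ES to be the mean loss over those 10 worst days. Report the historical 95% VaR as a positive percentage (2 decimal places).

2.81%

k = 10; the 10th lowest return is -2.81%, so VaR = 2.81%.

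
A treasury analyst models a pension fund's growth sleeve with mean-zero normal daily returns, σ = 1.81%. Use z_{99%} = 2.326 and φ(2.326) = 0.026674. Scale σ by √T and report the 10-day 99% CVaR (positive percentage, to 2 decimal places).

σ_{10d} = 1.81% × √10 = 5.724%.
ES multiplier = φ(z)/(1−α) = 0.026674/0.01 = 2.667.
ES = 5.724% × 2.667 = 15.266%.

15.27%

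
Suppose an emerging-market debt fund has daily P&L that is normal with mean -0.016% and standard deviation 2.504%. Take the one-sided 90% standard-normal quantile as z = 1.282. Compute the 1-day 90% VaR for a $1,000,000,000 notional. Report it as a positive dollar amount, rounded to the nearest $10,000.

VaR = −μ + z·σ = −(-0.016%) + 1.282 × 2.504% = 3.226%.
On $1,000,000,000: 0.03226 × $1,000,000,000 = $32,260,000.

$32,260,000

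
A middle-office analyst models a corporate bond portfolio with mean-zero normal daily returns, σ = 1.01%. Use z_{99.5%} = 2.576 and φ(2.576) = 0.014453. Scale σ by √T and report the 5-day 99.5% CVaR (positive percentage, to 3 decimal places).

σ_{5d} = 1.01% × √5 = 2.258%.
ES multiplier = φ(z)/(1−α) = 0.014453/0.005 = 2.891.
ES = 2.258% × 2.891 = 6.528%.

6.528%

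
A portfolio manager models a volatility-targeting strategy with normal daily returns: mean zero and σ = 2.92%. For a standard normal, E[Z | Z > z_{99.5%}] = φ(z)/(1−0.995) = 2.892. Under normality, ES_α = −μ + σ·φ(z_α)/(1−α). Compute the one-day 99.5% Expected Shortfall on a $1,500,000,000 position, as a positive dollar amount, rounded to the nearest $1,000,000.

$127,000,000

ES = 2.92% × 2.892 = 8.445%.
On $1,500,000,000: 0.08445 × $1,500,000,000 = $126,675,000.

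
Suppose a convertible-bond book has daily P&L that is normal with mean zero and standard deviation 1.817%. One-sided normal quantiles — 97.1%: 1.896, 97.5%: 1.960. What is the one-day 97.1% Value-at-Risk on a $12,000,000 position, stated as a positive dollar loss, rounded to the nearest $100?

VaR = z·σ = 1.896 × 1.817% = 3.445%.
On $12,000,000: 0.03445 × $12,000,000 = $413,400.

$413,400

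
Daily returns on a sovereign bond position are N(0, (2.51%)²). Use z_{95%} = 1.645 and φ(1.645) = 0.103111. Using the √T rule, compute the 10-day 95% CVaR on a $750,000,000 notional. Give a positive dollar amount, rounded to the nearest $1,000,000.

σ_{10d} = 2.51% × √10 = 7.937%.
ES multiplier = φ(z)/(1−α) = 0.103111/0.05 = 2.062.
ES = 7.937% × 2.062 = 16.366%; on $750,000,000: $122,745,000.

$123,000,000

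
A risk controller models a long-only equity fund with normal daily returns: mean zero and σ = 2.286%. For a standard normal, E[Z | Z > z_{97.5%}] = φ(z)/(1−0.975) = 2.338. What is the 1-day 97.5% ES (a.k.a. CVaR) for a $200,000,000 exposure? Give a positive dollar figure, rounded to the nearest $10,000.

ES = 2.286% × 2.338 = 5.345%.
On $200,000,000: 0.05345 × $200,000,000 = $10,690,000.

$10,690,000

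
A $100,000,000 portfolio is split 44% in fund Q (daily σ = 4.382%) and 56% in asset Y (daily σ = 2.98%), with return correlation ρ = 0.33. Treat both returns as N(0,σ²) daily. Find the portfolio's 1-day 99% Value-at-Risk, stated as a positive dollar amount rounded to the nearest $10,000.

$6,830,000

σ_p² = 0.44²·4.382² + 0.56²·2.98² + 2·0.33·0.44·0.56·4.382·2.98 = 8.6260 (%²).
σ_p = √8.6260 = 2.937%.
At 99%, z = 2.326.
VaR = 2.326 × 2.937% = 6.831%; on $100,000,000 that is $6,831,000.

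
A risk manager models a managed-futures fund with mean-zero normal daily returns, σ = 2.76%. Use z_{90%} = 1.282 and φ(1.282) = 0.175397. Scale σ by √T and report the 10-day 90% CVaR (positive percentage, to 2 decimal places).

15.31%

σ_{10d} = 2.76% × √10 = 8.728%.
ES multiplier = φ(z)/(1−α) = 0.175397/0.1 = 1.754.
ES = 8.728% × 1.754 = 15.309%.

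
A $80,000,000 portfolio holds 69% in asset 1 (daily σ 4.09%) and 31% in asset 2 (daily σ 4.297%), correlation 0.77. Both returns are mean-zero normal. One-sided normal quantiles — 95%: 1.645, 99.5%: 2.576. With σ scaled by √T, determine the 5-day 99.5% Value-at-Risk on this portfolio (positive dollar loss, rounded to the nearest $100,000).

σ_p = √(0.69²·4.09² + 0.31²·4.297² + 2·0.77·0.69·0.31·4.09·4.297) = 3.941%.
σ_{5d} = 3.941% × √5 = 8.812%.
VaR = 2.576 × 8.812% = 22.700%; on $80,000,000 that is $18,160,000.

$18,200,000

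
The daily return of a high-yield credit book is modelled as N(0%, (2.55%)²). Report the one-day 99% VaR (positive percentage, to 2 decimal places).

At 99% one-sided, z = 2.326.
VaR = z·σ = 2.326 × 2.55% = 5.931%.

5.93%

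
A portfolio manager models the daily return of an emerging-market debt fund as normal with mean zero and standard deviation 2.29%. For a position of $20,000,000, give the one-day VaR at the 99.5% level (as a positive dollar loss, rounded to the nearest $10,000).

$1,180,000

At 99.5% one-sided, z = 2.576.
VaR = z·σ = 2.576 × 2.29% = 5.899%.
On $20,000,000: 0.05899 × $20,000,000 = $1,179,800.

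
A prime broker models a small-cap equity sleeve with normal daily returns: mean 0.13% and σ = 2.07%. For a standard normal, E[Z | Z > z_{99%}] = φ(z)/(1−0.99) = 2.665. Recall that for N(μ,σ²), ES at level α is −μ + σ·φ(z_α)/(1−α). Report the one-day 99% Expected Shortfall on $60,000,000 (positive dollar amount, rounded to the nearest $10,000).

ES = −(0.13%) + 2.07% × 2.665 = 5.387%.
On $60,000,000: 0.05387 × $60,000,000 = $3,232,200.

$3,230,000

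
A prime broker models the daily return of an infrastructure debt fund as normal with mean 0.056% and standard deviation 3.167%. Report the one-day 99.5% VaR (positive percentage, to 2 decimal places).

8.10%

At 99.5% one-sided, z = 2.576.
VaR = −μ + z·σ = −(0.056%) + 2.576 × 3.167% = 8.102%.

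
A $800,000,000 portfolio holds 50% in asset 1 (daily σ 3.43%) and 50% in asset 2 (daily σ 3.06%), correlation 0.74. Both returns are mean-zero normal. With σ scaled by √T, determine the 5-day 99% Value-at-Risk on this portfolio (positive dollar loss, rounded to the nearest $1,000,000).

$126,000,000

σ_p = √(0.5²·3.43² + 0.5²·3.06² + 2·0.74·0.5·0.5·3.43·3.06) = 3.027%.
σ_{5d} = 3.027% × √5 = 6.769%.
z(99%) = 2.326.
VaR = 2.326 × 6.769% = 15.745%; on $800,000,000 that is $125,960,000.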